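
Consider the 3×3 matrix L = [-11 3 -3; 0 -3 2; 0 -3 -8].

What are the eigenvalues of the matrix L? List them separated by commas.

Compute the characteristic polynomial p(s) = det(sI - L).
Expanding along the first row, p(s) = s^3 + 22s^2 + 151s + 330.
Rational-root test: s = -5 gives p(-5) = 0.
Factor out (s + 5): p(s) = (s + 5)·(s^2 + 17s + 66).
The quadratic factors as (s + 11)·(s + 6).
Eigenvalues: -11, -6, -5.

-11, -6, -5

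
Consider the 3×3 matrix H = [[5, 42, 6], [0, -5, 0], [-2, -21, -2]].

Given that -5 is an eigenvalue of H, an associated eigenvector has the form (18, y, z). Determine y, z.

-3, -9

We need (H + 5I)v = 0.
H + 5I = [[10, 42, 6], [0, 0, 0], [-2, -21, 3]].
Row 1: (10)·18 + (42)·y + (6)·z = 0
Row 2: (0)·18 + (0)·y + (0)·z = 0
Row 3: (-2)·18 + (-21)·y + (3)·z = 0
Solving gives y = -3, z = -9.
Check: H·(18, -3, -9) = (-90, 15, 45) = -5·(18, -3, -9).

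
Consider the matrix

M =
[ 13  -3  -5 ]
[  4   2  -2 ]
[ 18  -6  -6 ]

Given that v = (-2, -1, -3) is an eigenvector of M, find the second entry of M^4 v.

-256

First find the eigenvalue: Mv = (-8, -4, -12) = 4·(-2, -1, -3), so λ = 4.
Then M^4 v = λ^4·v = 4^4·(-2, -1, -3) = 256·(-2, -1, -3) = (-512, -256, -768).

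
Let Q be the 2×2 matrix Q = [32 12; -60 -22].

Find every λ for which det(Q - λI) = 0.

2, 8

det(Q - λI) = (32 - λ)(-22 - λ) - (12)·(-60) = λ^2 - 10λ + 16.
This factors as (λ - 2)·(λ - 8) = 0.
Eigenvalues: 2, 8.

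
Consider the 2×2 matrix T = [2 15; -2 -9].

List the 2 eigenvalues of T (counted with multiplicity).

det(T - λI) = (2 - λ)(-9 - λ) - (15)·(-2) = λ^2 + 7λ + 12.
This factors as (λ + 4)·(λ + 3) = 0.
Eigenvalues: -4, -3.

-4, -3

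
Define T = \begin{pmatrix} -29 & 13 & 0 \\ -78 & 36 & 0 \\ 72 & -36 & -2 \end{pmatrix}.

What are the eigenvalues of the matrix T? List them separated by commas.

-3, -2, 10

Compute the characteristic polynomial p(λ) = det(λI - T).
Cofactor expansion gives p(λ) = λ^3 - 5λ^2 - 44λ - 60.
Rational-root test: λ = -2 gives p(-2) = 0.
Dividing by (λ + 2) leaves λ^2 - 7λ - 30.
The quadratic factors as (λ + 3)·(λ - 10).
Eigenvalues: -3, -2, 10.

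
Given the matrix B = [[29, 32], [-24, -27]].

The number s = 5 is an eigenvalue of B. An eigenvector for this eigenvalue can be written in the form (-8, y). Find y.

6

We need (B - 5I)v = 0.
B - 5I = [[24, 32], [-24, -32]].
Row 1: (24)·-8 + (32)·y = 0
Row 2: (-24)·-8 + (-32)·y = 0
Solving gives y = 6.
Check: B·(-8, 6) = (-40, 30) = 5·(-8, 6).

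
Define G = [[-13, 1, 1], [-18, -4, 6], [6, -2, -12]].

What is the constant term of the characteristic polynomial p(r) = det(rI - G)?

p(0) = det(0·I − G) = det(−G) = (−1)^3·det(G).
det(G) = -900, so p(0) = 900.

900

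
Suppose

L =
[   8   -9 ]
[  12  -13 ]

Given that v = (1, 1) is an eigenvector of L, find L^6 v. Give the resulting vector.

First find the eigenvalue: Lv = (-1, -1) = -1·(1, 1), so λ = -1.
Then L^6 v = λ^6·v = (-1)^6·(1, 1) = 1·(1, 1) = (1, 1).

(1, 1)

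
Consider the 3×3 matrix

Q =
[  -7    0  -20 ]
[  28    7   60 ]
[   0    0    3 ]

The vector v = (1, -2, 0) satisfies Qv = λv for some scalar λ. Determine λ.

Compute Qv: Q·(1, -2, 0) = (-7, 14, 0).
Since Qv = λv, compare component 1: -7 = λ·1, so λ = -7.

-7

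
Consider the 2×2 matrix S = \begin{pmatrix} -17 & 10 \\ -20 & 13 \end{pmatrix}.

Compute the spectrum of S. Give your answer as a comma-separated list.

det(S - λI) = (-17 - λ)(13 - λ) - (10)·(-20) = λ^2 + 4λ - 21.
This factors as (λ + 7)·(λ - 3) = 0.
Eigenvalues: -7, 3.

-7, 3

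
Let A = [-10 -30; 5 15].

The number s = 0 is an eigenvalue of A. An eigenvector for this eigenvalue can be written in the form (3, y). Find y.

We need (A)v = 0.
A = [[-10, -30], [5, 15]].
Row 1: (-10)·3 + (-30)·y = 0
Row 2: (5)·3 + (15)·y = 0
Solving gives y = -1.
Check: A·(3, -1) = (0, 0) = 0·(3, -1).

-1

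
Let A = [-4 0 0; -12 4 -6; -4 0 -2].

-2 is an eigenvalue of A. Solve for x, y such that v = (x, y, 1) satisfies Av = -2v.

0, 1

We need (A + 2I)v = 0.
A + 2I = [[-2, 0, 0], [-12, 6, -6], [-4, 0, 0]].
Row 1: (-2)·x + (0)·y + (0)·1 = 0
Row 2: (-12)·x + (6)·y + (-6)·1 = 0
Row 3: (-4)·x + (0)·y + (0)·1 = 0
Solving gives x = 0, y = 1.
Check: A·(0, 1, 1) = (0, -2, -2) = -2·(0, 1, 1).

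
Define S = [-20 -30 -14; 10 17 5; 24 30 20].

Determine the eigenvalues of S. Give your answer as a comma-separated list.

Set up det(rI - S) = 0.
Expanding the 3×3 determinant: p(r) = r^3 - 17r^2 + 86r - 112.
Rational-root test: r = 7 gives p(7) = 0.
Dividing by (r - 7) leaves r^2 - 10r + 16.
The quadratic factors as (r - 2)·(r - 8).
Eigenvalues: 2, 7, 8.

2, 7, 8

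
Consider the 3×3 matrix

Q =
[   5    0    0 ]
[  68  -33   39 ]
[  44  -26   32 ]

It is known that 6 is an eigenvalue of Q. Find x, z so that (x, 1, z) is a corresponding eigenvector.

We need (Q - 6I)v = 0.
Q - 6I = [[-1, 0, 0], [68, -39, 39], [44, -26, 26]].
Row 1: (-1)·x + (0)·1 + (0)·z = 0
Row 2: (68)·x + (-39)·1 + (39)·z = 0
Row 3: (44)·x + (-26)·1 + (26)·z = 0
Solving gives x = 0, z = 1.
Check: Q·(0, 1, 1) = (0, 6, 6) = 6·(0, 1, 1).

0, 1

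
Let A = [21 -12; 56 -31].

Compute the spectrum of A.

-7, -3

det(A - rI) = (21 - r)(-31 - r) - (-12)·(56) = r^2 + 10r + 21.
This factors as (r + 7)·(r + 3) = 0.
Eigenvalues: -7, -3.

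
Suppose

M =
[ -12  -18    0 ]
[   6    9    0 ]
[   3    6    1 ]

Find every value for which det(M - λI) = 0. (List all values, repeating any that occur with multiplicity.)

The characteristic polynomial is p(λ) = det(λI - M).
Expanding along the first row, p(λ) = λ^3 + 2λ^2 - 3λ.
Since p(-3) = 0, λ = -3 is a root.
Dividing by (λ + 3) leaves λ^2 - λ.
The quadratic factors as λ·(λ - 1).
Eigenvalues: -3, 0, 1.

-3, 0, 1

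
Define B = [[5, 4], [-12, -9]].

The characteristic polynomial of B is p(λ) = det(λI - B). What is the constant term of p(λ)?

3

p(λ) = λ^2 + 4λ + 3.
The constant term is 3.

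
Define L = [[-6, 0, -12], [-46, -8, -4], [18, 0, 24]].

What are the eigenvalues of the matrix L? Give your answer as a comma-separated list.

-8, 6, 12

The characteristic polynomial is p(μ) = det(μI - L).
Expanding along the first row, p(μ) = μ^3 - 10μ^2 - 72μ + 576.
Try μ = 6: p(6) = 0, so 6 is a root.
Factor out (μ - 6): p(μ) = (μ - 6)·(μ^2 - 4μ - 96).
The quadratic factors as (μ + 8)·(μ - 12).
Eigenvalues: -8, 6, 12.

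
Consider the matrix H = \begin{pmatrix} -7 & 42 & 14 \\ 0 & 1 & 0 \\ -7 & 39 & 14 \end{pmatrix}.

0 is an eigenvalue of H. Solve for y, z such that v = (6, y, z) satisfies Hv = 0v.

We need (H)v = 0.
H = [[-7, 42, 14], [0, 1, 0], [-7, 39, 14]].
Row 1: (-7)·6 + (42)·y + (14)·z = 0
Row 2: (0)·6 + (1)·y + (0)·z = 0
Row 3: (-7)·6 + (39)·y + (14)·z = 0
Solving gives y = 0, z = 3.
Check: H·(6, 0, 3) = (0, 0, 0) = 0·(6, 0, 3).

0, 3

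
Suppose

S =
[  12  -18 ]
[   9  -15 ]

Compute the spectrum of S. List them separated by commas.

det(S - λI) = (12 - λ)(-15 - λ) - (-18)·(9) = λ^2 + 3λ - 18.
This factors as (λ + 6)·(λ - 3) = 0.
Eigenvalues: -6, 3.

-6, 3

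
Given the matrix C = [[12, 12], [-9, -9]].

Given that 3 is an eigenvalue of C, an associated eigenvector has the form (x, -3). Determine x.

We need (C - 3I)v = 0.
C - 3I = [[9, 12], [-9, -12]].
Row 1: (9)·x + (12)·-3 = 0
Row 2: (-9)·x + (-12)·-3 = 0
Solving gives x = 4.
Check: C·(4, -3) = (12, -9) = 3·(4, -3).

4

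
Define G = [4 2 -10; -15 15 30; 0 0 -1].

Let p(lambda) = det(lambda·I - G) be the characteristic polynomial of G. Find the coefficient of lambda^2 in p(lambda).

-18

The coefficient of lambda^2 of det(lambda·I - G) is −trace(G).
trace(G) = (4) + (15) + (-1) = 18, so the coefficient is -18.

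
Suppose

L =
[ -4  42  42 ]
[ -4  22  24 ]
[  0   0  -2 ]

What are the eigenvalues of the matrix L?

-2, 8, 10

Compute the characteristic polynomial p(λ) = det(λI - L).
Expanding along the first row, p(λ) = λ^3 - 16λ^2 + 44λ + 160.
Since p(-2) = 0, λ = -2 is a root.
Dividing by (λ + 2) leaves λ^2 - 18λ + 80.
The quadratic factors as (λ - 8)·(λ - 10).
Eigenvalues: -2, 8, 10.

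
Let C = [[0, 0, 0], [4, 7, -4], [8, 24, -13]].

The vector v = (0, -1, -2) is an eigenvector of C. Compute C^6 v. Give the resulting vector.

(0, -1, -2)

First find the eigenvalue: Cv = (0, 1, 2) = -1·(0, -1, -2), so λ = -1.
Then C^6 v = λ^6·v = (-1)^6·(0, -1, -2) = 1·(0, -1, -2) = (0, -1, -2).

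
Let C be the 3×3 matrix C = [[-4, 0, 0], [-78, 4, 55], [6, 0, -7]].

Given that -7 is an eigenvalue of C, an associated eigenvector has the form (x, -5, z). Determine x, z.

0, 1

We need (C + 7I)v = 0.
C + 7I = [[3, 0, 0], [-78, 11, 55], [6, 0, 0]].
Row 1: (3)·x + (0)·-5 + (0)·z = 0
Row 2: (-78)·x + (11)·-5 + (55)·z = 0
Row 3: (6)·x + (0)·-5 + (0)·z = 0
Solving gives x = 0, z = 1.
Check: C·(0, -5, 1) = (0, 35, -7) = -7·(0, -5, 1).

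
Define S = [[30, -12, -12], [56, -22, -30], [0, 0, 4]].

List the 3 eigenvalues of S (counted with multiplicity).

Set up det(sI - S) = 0.
Expanding along the first row, p(s) = s^3 - 12s^2 + 44s - 48.
Since p(2) = 0, s = 2 is a root.
Factor out (s - 2): p(s) = (s - 2)·(s^2 - 10s + 24).
The quadratic factors as (s - 4)·(s - 6).
Eigenvalues: 2, 4, 6.

2, 4, 6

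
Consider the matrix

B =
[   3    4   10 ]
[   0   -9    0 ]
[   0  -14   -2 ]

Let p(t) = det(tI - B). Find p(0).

p(0) = det(0·I − B) = det(−B) = (−1)^3·det(B).
det(B) = 54, so p(0) = -54.

-54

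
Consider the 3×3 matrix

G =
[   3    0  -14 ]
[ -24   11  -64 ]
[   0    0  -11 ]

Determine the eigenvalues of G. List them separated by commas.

-11, 3, 11

Compute the characteristic polynomial p(t) = det(tI - G).
Expanding along the first row, p(t) = t^3 - 3t^2 - 121t + 363.
Try t = 3: p(3) = 0, so 3 is a root.
Dividing by (t - 3) leaves t^2 - 121.
The quadratic factors as (t + 11)·(t - 11).
Eigenvalues: -11, 3, 11.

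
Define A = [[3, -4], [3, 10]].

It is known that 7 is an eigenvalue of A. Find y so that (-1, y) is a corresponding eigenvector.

1

We need (A - 7I)v = 0.
A - 7I = [[-4, -4], [3, 3]].
Row 1: (-4)·-1 + (-4)·y = 0
Row 2: (3)·-1 + (3)·y = 0
Solving gives y = 1.
Check: A·(-1, 1) = (-7, 7) = 7·(-1, 1).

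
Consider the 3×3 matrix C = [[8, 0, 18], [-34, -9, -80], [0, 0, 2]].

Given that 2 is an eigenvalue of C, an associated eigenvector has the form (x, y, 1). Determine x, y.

-3, 2

We need (C - 2I)v = 0.
C - 2I = [[6, 0, 18], [-34, -11, -80], [0, 0, 0]].
Row 1: (6)·x + (0)·y + (18)·1 = 0
Row 2: (-34)·x + (-11)·y + (-80)·1 = 0
Row 3: (0)·x + (0)·y + (0)·1 = 0
Solving gives x = -3, y = 2.
Check: C·(-3, 2, 1) = (-6, 4, 2) = 2·(-3, 2, 1).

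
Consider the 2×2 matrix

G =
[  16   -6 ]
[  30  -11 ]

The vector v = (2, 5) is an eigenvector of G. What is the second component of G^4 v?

First find the eigenvalue: Gv = (2, 5) = 1·(2, 5), so λ = 1.
Then G^4 v = λ^4·v = 1^4·(2, 5) = 1·(2, 5) = (2, 5).

5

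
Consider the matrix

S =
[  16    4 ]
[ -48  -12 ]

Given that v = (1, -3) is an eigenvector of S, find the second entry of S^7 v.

-49152

First find the eigenvalue: Sv = (4, -12) = 4·(1, -3), so λ = 4.
Then S^7 v = λ^7·v = 4^7·(1, -3) = 16384·(1, -3) = (16384, -49152).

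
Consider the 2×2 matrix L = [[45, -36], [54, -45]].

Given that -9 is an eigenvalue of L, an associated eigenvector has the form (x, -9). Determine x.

We need (L + 9I)v = 0.
L + 9I = [[54, -36], [54, -36]].
Row 1: (54)·x + (-36)·-9 = 0
Row 2: (54)·x + (-36)·-9 = 0
Solving gives x = -6.
Check: L·(-6, -9) = (54, 81) = -9·(-6, -9).

-6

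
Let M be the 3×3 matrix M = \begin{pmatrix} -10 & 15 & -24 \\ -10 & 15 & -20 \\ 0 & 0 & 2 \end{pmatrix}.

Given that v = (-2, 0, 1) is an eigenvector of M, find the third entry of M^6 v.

64

First find the eigenvalue: Mv = (-4, 0, 2) = 2·(-2, 0, 1), so λ = 2.
Then M^6 v = λ^6·v = 2^6·(-2, 0, 1) = 64·(-2, 0, 1) = (-128, 0, 64).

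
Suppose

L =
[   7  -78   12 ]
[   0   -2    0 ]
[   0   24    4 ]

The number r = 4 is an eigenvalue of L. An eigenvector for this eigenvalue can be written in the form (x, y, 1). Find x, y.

We need (L - 4I)v = 0.
L - 4I = [[3, -78, 12], [0, -6, 0], [0, 24, 0]].
Row 1: (3)·x + (-78)·y + (12)·1 = 0
Row 2: (0)·x + (-6)·y + (0)·1 = 0
Row 3: (0)·x + (24)·y + (0)·1 = 0
Solving gives x = -4, y = 0.
Check: L·(-4, 0, 1) = (-16, 0, 4) = 4·(-4, 0, 1).

-4, 0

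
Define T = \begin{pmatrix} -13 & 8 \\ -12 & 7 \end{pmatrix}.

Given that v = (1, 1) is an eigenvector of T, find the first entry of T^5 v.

First find the eigenvalue: Tv = (-5, -5) = -5·(1, 1), so λ = -5.
Then T^5 v = λ^5·v = (-5)^5·(1, 1) = -3125·(1, 1) = (-3125, -3125).

-3125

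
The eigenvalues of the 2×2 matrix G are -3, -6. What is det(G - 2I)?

If G has eigenvalues -3, -6, then G - 2I has eigenvalues -5, -8.
det(G - 2I) = (-5) · (-8) = 40.

40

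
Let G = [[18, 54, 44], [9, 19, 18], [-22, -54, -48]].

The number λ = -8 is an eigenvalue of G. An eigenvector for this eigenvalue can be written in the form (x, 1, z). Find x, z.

3, -3

We need (G + 8I)v = 0.
G + 8I = [[26, 54, 44], [9, 27, 18], [-22, -54, -40]].
Row 1: (26)·x + (54)·1 + (44)·z = 0
Row 2: (9)·x + (27)·1 + (18)·z = 0
Row 3: (-22)·x + (-54)·1 + (-40)·z = 0
Solving gives x = 3, z = -3.
Check: G·(3, 1, -3) = (-24, -8, 24) = -8·(3, 1, -3).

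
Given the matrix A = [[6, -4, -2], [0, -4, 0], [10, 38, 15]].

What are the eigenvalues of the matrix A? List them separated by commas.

The characteristic polynomial is p(t) = det(tI - A).
Cofactor expansion gives p(t) = t^3 - 17t^2 + 26t + 440.
Try t = -4: p(-4) = 0, so -4 is a root.
Dividing by (t + 4) leaves t^2 - 21t + 110.
The quadratic factors as (t - 10)·(t - 11).
Eigenvalues: -4, 10, 11.

-4, 10, 11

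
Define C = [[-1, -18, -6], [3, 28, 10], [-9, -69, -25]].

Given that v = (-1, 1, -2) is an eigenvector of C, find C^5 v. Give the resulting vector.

First find the eigenvalue: Cv = (-5, 5, -10) = 5·(-1, 1, -2), so λ = 5.
Then C^5 v = λ^5·v = 5^5·(-1, 1, -2) = 3125·(-1, 1, -2) = (-3125, 3125, -6250).

(-3125, 3125, -6250)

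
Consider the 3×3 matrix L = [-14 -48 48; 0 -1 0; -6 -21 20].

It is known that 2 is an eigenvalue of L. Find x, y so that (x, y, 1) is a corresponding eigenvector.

3, 0

We need (L - 2I)v = 0.
L - 2I = [[-16, -48, 48], [0, -3, 0], [-6, -21, 18]].
Row 1: (-16)·x + (-48)·y + (48)·1 = 0
Row 2: (0)·x + (-3)·y + (0)·1 = 0
Row 3: (-6)·x + (-21)·y + (18)·1 = 0
Solving gives x = 3, y = 0.
Check: L·(3, 0, 1) = (6, 0, 2) = 2·(3, 0, 1).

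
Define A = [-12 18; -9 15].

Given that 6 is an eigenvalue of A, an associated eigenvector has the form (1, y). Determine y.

1

We need (A - 6I)v = 0.
A - 6I = [[-18, 18], [-9, 9]].
Row 1: (-18)·1 + (18)·y = 0
Row 2: (-9)·1 + (9)·y = 0
Solving gives y = 1.
Check: A·(1, 1) = (6, 6) = 6·(1, 1).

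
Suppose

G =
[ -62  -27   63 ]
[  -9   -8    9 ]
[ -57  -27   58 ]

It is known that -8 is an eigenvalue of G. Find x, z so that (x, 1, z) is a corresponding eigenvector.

We need (G + 8I)v = 0.
G + 8I = [[-54, -27, 63], [-9, 0, 9], [-57, -27, 66]].
Row 1: (-54)·x + (-27)·1 + (63)·z = 0
Row 2: (-9)·x + (0)·1 + (9)·z = 0
Row 3: (-57)·x + (-27)·1 + (66)·z = 0
Solving gives x = 3, z = 3.
Check: G·(3, 1, 3) = (-24, -8, -24) = -8·(3, 1, 3).

3, 3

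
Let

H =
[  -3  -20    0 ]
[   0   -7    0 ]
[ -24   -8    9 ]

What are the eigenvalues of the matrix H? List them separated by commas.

-7, -3, 9

Compute the characteristic polynomial p(λ) = det(λI - H).
Expanding the 3×3 determinant: p(λ) = λ^3 + λ^2 - 69λ - 189.
Since p(9) = 0, λ = 9 is a root.
Dividing by (λ - 9) leaves λ^2 + 10λ + 21.
The quadratic factors as (λ + 7)·(λ + 3).
Eigenvalues: -7, -3, 9.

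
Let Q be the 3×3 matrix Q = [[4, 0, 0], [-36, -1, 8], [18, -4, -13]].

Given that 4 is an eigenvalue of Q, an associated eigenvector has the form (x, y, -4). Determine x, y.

We need (Q - 4I)v = 0.
Q - 4I = [[0, 0, 0], [-36, -5, 8], [18, -4, -17]].
Row 1: (0)·x + (0)·y + (0)·-4 = 0
Row 2: (-36)·x + (-5)·y + (8)·-4 = 0
Row 3: (18)·x + (-4)·y + (-17)·-4 = 0
Solving gives x = -2, y = 8.
Check: Q·(-2, 8, -4) = (-8, 32, -16) = 4·(-2, 8, -4).

-2, 8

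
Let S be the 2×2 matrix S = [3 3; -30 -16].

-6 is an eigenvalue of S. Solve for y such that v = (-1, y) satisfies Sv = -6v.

We need (S + 6I)v = 0.
S + 6I = [[9, 3], [-30, -10]].
Row 1: (9)·-1 + (3)·y = 0
Row 2: (-30)·-1 + (-10)·y = 0
Solving gives y = 3.
Check: S·(-1, 3) = (6, -18) = -6·(-1, 3).

3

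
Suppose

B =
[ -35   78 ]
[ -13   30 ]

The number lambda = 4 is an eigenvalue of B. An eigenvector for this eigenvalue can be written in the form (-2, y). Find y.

-1

We need (B - 4I)v = 0.
B - 4I = [[-39, 78], [-13, 26]].
Row 1: (-39)·-2 + (78)·y = 0
Row 2: (-13)·-2 + (26)·y = 0
Solving gives y = -1.
Check: B·(-2, -1) = (-8, -4) = 4·(-2, -1).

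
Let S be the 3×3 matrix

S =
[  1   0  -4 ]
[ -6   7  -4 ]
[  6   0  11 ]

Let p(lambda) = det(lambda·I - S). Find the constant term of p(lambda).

-245

p(lambda) = lambda^3 - 19·lambda^2 + 119·lambda - 245.
The constant term is -245.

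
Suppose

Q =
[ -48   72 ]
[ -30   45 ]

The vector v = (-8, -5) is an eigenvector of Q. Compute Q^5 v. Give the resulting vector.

First find the eigenvalue: Qv = (24, 15) = -3·(-8, -5), so λ = -3.
Then Q^5 v = λ^5·v = (-3)^5·(-8, -5) = -243·(-8, -5) = (1944, 1215).

(1944, 1215)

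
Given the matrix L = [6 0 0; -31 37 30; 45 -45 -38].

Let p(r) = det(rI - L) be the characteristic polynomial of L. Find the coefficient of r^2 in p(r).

The coefficient of r^2 of det(rI - L) is −trace(L).
trace(L) = (6) + (37) + (-38) = 5, so the coefficient is -5.

-5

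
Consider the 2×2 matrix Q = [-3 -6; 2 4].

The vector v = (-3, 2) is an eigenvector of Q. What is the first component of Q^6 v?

-3

First find the eigenvalue: Qv = (-3, 2) = 1·(-3, 2), so λ = 1.
Then Q^6 v = λ^6·v = 1^6·(-3, 2) = 1·(-3, 2) = (-3, 2).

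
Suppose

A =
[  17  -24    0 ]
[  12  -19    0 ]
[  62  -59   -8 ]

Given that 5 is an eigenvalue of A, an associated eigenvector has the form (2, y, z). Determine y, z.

We need (A - 5I)v = 0.
A - 5I = [[12, -24, 0], [12, -24, 0], [62, -59, -13]].
Row 1: (12)·2 + (-24)·y + (0)·z = 0
Row 2: (12)·2 + (-24)·y + (0)·z = 0
Row 3: (62)·2 + (-59)·y + (-13)·z = 0
Solving gives y = 1, z = 5.
Check: A·(2, 1, 5) = (10, 5, 25) = 5·(2, 1, 5).

1, 5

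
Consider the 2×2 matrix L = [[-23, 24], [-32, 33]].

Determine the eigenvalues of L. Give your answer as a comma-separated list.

1, 9

det(L - lambda·I) = (-23 - lambda)(33 - lambda) - (24)·(-32) = lambda^2 - 10·lambda + 9.
This factors as (lambda - 1)·(lambda - 9) = 0.
Eigenvalues: 1, 9.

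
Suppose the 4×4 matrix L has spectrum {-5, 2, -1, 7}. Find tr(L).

trace(L) is the sum of the eigenvalues: (-5) + (2) + (-1) + (7) = 3.

3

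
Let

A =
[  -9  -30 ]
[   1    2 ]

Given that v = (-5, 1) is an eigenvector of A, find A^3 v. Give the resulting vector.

(135, -27)

First find the eigenvalue: Av = (15, -3) = -3·(-5, 1), so λ = -3.
Then A^3 v = λ^3·v = (-3)^3·(-5, 1) = -27·(-5, 1) = (135, -27).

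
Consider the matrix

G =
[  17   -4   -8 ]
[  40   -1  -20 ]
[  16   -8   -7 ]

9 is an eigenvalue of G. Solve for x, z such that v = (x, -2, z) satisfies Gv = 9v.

0, 1

We need (G - 9I)v = 0.
G - 9I = [[8, -4, -8], [40, -10, -20], [16, -8, -16]].
Row 1: (8)·x + (-4)·-2 + (-8)·z = 0
Row 2: (40)·x + (-10)·-2 + (-20)·z = 0
Row 3: (16)·x + (-8)·-2 + (-16)·z = 0
Solving gives x = 0, z = 1.
Check: G·(0, -2, 1) = (0, -18, 9) = 9·(0, -2, 1).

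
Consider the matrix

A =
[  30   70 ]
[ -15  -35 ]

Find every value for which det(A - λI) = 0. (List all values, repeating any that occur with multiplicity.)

-5, 0

det(A - lambda·I) = (30 - lambda)(-35 - lambda) - (70)·(-15) = lambda^2 + 5·lambda.
This factors as (lambda + 5)·lambda = 0.
Eigenvalues: -5, 0.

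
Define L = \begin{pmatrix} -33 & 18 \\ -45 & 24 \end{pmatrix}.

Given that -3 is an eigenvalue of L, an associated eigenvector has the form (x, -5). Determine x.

-3

We need (L + 3I)v = 0.
L + 3I = [[-30, 18], [-45, 27]].
Row 1: (-30)·x + (18)·-5 = 0
Row 2: (-45)·x + (27)·-5 = 0
Solving gives x = -3.
Check: L·(-3, -5) = (9, 15) = -3·(-3, -5).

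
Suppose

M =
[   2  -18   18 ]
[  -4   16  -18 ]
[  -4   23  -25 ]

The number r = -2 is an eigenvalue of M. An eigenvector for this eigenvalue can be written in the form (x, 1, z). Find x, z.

0, 1

We need (M + 2I)v = 0.
M + 2I = [[4, -18, 18], [-4, 18, -18], [-4, 23, -23]].
Row 1: (4)·x + (-18)·1 + (18)·z = 0
Row 2: (-4)·x + (18)·1 + (-18)·z = 0
Row 3: (-4)·x + (23)·1 + (-23)·z = 0
Solving gives x = 0, z = 1.
Check: M·(0, 1, 1) = (0, -2, -2) = -2·(0, 1, 1).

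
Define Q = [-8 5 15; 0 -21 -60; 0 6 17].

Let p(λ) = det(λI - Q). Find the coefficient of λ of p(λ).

35

p(λ) = λ^3 + 12λ^2 + 35λ + 24.
The coefficient of λ is 35.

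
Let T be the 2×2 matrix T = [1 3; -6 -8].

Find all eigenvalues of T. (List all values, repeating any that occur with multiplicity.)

det(T - rI) = (1 - r)(-8 - r) - (3)·(-6) = r^2 + 7r + 10.
This factors as (r + 5)·(r + 2) = 0.
Eigenvalues: -5, -2.

-5, -2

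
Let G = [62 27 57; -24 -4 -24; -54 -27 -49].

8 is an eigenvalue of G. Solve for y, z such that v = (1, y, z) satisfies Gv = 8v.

We need (G - 8I)v = 0.
G - 8I = [[54, 27, 57], [-24, -12, -24], [-54, -27, -57]].
Row 1: (54)·1 + (27)·y + (57)·z = 0
Row 2: (-24)·1 + (-12)·y + (-24)·z = 0
Row 3: (-54)·1 + (-27)·y + (-57)·z = 0
Solving gives y = -2, z = 0.
Check: G·(1, -2, 0) = (8, -16, 0) = 8·(1, -2, 0).

-2, 0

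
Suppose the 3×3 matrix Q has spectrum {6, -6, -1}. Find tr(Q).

trace(Q) is the sum of the eigenvalues: (6) + (-6) + (-1) = -1.

-1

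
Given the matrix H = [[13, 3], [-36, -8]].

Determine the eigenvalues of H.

det(H - tI) = (13 - t)(-8 - t) - (3)·(-36) = t^2 - 5t + 4.
This factors as (t - 1)·(t - 4) = 0.
Eigenvalues: 1, 4.

1, 4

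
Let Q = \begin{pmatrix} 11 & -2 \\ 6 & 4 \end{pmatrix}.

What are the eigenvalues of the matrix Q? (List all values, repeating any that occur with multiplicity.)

7, 8

det(Q - λI) = (11 - λ)(4 - λ) - (-2)·(6) = λ^2 - 15λ + 56.
This factors as (λ - 7)·(λ - 8) = 0.
Eigenvalues: 7, 8.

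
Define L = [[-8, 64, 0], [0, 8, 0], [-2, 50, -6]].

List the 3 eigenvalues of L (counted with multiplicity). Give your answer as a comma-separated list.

-8, -6, 8

The characteristic polynomial is p(μ) = det(μI - L).
Cofactor expansion gives p(μ) = μ^3 + 6μ^2 - 64μ - 384.
Rational-root test: μ = -8 gives p(-8) = 0.
Factor out (μ + 8): p(μ) = (μ + 8)·(μ^2 - 2μ - 48).
The quadratic factors as (μ + 6)·(μ - 8).
Eigenvalues: -8, -6, 8.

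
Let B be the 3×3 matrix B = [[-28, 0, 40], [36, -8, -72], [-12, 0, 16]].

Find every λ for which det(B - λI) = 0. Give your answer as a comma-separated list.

Set up det(tI - B) = 0.
Expanding along the first row, p(t) = t^3 + 20t^2 + 128t + 256.
Since p(-8) = 0, t = -8 is a root.
Factor out (t + 8): p(t) = (t + 8)·(t^2 + 12t + 32).
The quadratic factors as (t + 8)·(t + 4).
Eigenvalues: -8, -8, -4.

-8, -8, -4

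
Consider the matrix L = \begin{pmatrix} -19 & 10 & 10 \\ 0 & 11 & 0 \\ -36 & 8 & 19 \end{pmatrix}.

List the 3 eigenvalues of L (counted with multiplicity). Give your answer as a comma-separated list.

Set up det(lambda·I - L) = 0.
Cofactor expansion gives p(lambda) = lambda^3 - 11·lambda^2 - lambda + 11.
Try lambda = -1: p(-1) = 0, so -1 is a root.
Factor out (lambda + 1): p(lambda) = (lambda + 1)·(lambda^2 - 12·lambda + 11).
The quadratic factors as (lambda - 1)·(lambda - 11).
Eigenvalues: -1, 1, 11.

-1, 1, 11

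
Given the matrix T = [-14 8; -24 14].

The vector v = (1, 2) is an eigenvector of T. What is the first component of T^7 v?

128

First find the eigenvalue: Tv = (2, 4) = 2·(1, 2), so λ = 2.
Then T^7 v = λ^7·v = 2^7·(1, 2) = 128·(1, 2) = (128, 256).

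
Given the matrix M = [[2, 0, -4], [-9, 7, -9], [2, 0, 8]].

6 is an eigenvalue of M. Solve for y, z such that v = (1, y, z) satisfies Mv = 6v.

We need (M - 6I)v = 0.
M - 6I = [[-4, 0, -4], [-9, 1, -9], [2, 0, 2]].
Row 1: (-4)·1 + (0)·y + (-4)·z = 0
Row 2: (-9)·1 + (1)·y + (-9)·z = 0
Row 3: (2)·1 + (0)·y + (2)·z = 0
Solving gives y = 0, z = -1.
Check: M·(1, 0, -1) = (6, 0, -6) = 6·(1, 0, -1).

0, -1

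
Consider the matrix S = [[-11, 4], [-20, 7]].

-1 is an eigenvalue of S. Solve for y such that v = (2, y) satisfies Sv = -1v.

We need (S + 1I)v = 0.
S + 1I = [[-10, 4], [-20, 8]].
Row 1: (-10)·2 + (4)·y = 0
Row 2: (-20)·2 + (8)·y = 0
Solving gives y = 5.
Check: S·(2, 5) = (-2, -5) = -1·(2, 5).

5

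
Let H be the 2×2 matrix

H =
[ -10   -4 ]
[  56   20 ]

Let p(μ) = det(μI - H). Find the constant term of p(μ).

24

p(μ) = μ^2 - 10μ + 24.
The constant term is 24.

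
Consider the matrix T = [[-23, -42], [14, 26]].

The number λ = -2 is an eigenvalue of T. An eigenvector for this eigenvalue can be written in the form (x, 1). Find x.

We need (T + 2I)v = 0.
T + 2I = [[-21, -42], [14, 28]].
Row 1: (-21)·x + (-42)·1 = 0
Row 2: (14)·x + (28)·1 = 0
Solving gives x = -2.
Check: T·(-2, 1) = (4, -2) = -2·(-2, 1).

-2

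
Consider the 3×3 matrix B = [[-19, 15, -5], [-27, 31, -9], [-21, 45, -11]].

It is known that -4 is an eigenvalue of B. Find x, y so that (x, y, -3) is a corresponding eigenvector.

1, 0

We need (B + 4I)v = 0.
B + 4I = [[-15, 15, -5], [-27, 35, -9], [-21, 45, -7]].
Row 1: (-15)·x + (15)·y + (-5)·-3 = 0
Row 2: (-27)·x + (35)·y + (-9)·-3 = 0
Row 3: (-21)·x + (45)·y + (-7)·-3 = 0
Solving gives x = 1, y = 0.
Check: B·(1, 0, -3) = (-4, 0, 12) = -4·(1, 0, -3).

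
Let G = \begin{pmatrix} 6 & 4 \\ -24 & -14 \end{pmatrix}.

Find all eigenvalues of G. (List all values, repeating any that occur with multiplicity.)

-6, -2

det(G - rI) = (6 - r)(-14 - r) - (4)·(-24) = r^2 + 8r + 12.
This factors as (r + 6)·(r + 2) = 0.
Eigenvalues: -6, -2.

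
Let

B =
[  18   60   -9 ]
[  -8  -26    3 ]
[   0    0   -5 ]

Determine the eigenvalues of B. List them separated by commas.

Set up det(λI - B) = 0.
Expanding the 3×3 determinant: p(λ) = λ^3 + 13λ^2 + 52λ + 60.
Rational-root test: λ = -6 gives p(-6) = 0.
Factor out (λ + 6): p(λ) = (λ + 6)·(λ^2 + 7λ + 10).
The quadratic factors as (λ + 5)·(λ + 2).
Eigenvalues: -6, -5, -2.

-6, -5, -2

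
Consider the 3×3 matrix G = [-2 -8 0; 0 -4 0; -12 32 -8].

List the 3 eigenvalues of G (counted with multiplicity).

Set up det(rI - G) = 0.
Expanding along the first row, p(r) = r^3 + 14r^2 + 56r + 64.
Rational-root test: r = -2 gives p(-2) = 0.
Factor out (r + 2): p(r) = (r + 2)·(r^2 + 12r + 32).
The quadratic factors as (r + 8)·(r + 4).
Eigenvalues: -8, -4, -2.

-8, -4, -2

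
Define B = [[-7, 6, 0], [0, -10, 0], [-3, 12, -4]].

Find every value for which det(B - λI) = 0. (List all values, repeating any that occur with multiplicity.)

Set up det(μI - B) = 0.
Expanding along the first row, p(μ) = μ^3 + 21μ^2 + 138μ + 280.
Rational-root test: μ = -10 gives p(-10) = 0.
Factor out (μ + 10): p(μ) = (μ + 10)·(μ^2 + 11μ + 28).
The quadratic factors as (μ + 7)·(μ + 4).
Eigenvalues: -10, -7, -4.

-10, -7, -4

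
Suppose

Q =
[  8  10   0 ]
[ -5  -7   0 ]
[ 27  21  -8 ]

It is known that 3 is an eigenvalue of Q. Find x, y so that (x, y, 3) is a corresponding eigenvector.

We need (Q - 3I)v = 0.
Q - 3I = [[5, 10, 0], [-5, -10, 0], [27, 21, -11]].
Row 1: (5)·x + (10)·y + (0)·3 = 0
Row 2: (-5)·x + (-10)·y + (0)·3 = 0
Row 3: (27)·x + (21)·y + (-11)·3 = 0
Solving gives x = 2, y = -1.
Check: Q·(2, -1, 3) = (6, -3, 9) = 3·(2, -1, 3).

2, -1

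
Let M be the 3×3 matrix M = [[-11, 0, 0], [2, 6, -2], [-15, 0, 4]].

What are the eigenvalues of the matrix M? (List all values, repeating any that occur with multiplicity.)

Set up det(tI - M) = 0.
Cofactor expansion gives p(t) = t^3 + t^2 - 86t + 264.
Since p(6) = 0, t = 6 is a root.
Dividing by (t - 6) leaves t^2 + 7t - 44.
The quadratic factors as (t + 11)·(t - 4).
Eigenvalues: -11, 4, 6.

-11, 4, 6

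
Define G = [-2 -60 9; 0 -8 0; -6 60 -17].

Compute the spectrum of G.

Set up det(rI - G) = 0.
Expanding the 3×3 determinant: p(r) = r^3 + 27r^2 + 240r + 704.
Rational-root test: r = -11 gives p(-11) = 0.
Dividing by (r + 11) leaves r^2 + 16r + 64.
The quadratic factor is (r + 8)^2.
Eigenvalues: -11, -8, -8.

-11, -8, -8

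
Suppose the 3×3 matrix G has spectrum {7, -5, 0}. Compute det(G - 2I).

If G has eigenvalues 7, -5, 0, then G - 2I has eigenvalues 5, -7, -2.
det(G - 2I) = (5) · (-7) · (-2) = 70.

70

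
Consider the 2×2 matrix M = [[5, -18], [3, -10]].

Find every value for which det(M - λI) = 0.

det(M - λI) = (5 - λ)(-10 - λ) - (-18)·(3) = λ^2 + 5λ + 4.
This factors as (λ + 4)·(λ + 1) = 0.
Eigenvalues: -4, -1.

-4, -1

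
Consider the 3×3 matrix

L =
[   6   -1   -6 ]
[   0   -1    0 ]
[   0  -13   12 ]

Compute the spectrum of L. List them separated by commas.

-1, 6, 12

Set up det(λI - L) = 0.
Expanding the 3×3 determinant: p(λ) = λ^3 - 17λ^2 + 54λ + 72.
Rational-root test: λ = -1 gives p(-1) = 0.
Dividing by (λ + 1) leaves λ^2 - 18λ + 72.
The quadratic factors as (λ - 6)·(λ - 12).
Eigenvalues: -1, 6, 12.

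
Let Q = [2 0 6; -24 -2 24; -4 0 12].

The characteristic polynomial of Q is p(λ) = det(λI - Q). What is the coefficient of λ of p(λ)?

20

p(λ) = λ^3 - 12λ^2 + 20λ + 96.
The coefficient of λ is 20.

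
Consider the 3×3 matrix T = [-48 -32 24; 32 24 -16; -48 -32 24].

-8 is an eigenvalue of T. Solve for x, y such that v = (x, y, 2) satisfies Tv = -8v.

2, -1

We need (T + 8I)v = 0.
T + 8I = [[-40, -32, 24], [32, 32, -16], [-48, -32, 32]].
Row 1: (-40)·x + (-32)·y + (24)·2 = 0
Row 2: (32)·x + (32)·y + (-16)·2 = 0
Row 3: (-48)·x + (-32)·y + (32)·2 = 0
Solving gives x = 2, y = -1.
Check: T·(2, -1, 2) = (-16, 8, -16) = -8·(2, -1, 2).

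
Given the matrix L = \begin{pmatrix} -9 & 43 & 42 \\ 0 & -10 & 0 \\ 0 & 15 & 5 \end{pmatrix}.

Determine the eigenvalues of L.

Compute the characteristic polynomial p(t) = det(tI - L).
Expanding along the first row, p(t) = t^3 + 14t^2 - 5t - 450.
Rational-root test: t = -10 gives p(-10) = 0.
Dividing by (t + 10) leaves t^2 + 4t - 45.
The quadratic factors as (t + 9)·(t - 5).
Eigenvalues: -10, -9, 5.

-10, -9, 5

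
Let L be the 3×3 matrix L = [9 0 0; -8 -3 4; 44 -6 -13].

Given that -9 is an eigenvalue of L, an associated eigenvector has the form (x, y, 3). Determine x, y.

0, -2

We need (L + 9I)v = 0.
L + 9I = [[18, 0, 0], [-8, 6, 4], [44, -6, -4]].
Row 1: (18)·x + (0)·y + (0)·3 = 0
Row 2: (-8)·x + (6)·y + (4)·3 = 0
Row 3: (44)·x + (-6)·y + (-4)·3 = 0
Solving gives x = 0, y = -2.
Check: L·(0, -2, 3) = (0, 18, -27) = -9·(0, -2, 3).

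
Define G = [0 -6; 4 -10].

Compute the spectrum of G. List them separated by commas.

-6, -4

det(G - μI) = (0 - μ)(-10 - μ) - (-6)·(4) = μ^2 + 10μ + 24.
This factors as (μ + 6)·(μ + 4) = 0.
Eigenvalues: -6, -4.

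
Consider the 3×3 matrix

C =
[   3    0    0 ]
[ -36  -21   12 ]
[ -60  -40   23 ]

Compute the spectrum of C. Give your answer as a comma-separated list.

Compute the characteristic polynomial p(λ) = det(λI - C).
Expanding along the first row, p(λ) = λ^3 - 5λ^2 + 3λ + 9.
Since p(-1) = 0, λ = -1 is a root.
Factor out (λ + 1): p(λ) = (λ + 1)·(λ^2 - 6λ + 9).
The quadratic factor is (λ - 3)^2.
Eigenvalues: -1, 3, 3.

-1, 3, 3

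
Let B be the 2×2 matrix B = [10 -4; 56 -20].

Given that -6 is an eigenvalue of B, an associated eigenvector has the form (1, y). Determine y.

4

We need (B + 6I)v = 0.
B + 6I = [[16, -4], [56, -14]].
Row 1: (16)·1 + (-4)·y = 0
Row 2: (56)·1 + (-14)·y = 0
Solving gives y = 4.
Check: B·(1, 4) = (-6, -24) = -6·(1, 4).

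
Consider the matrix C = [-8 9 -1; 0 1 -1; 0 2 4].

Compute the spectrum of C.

-8, 2, 3

The characteristic polynomial is p(t) = det(tI - C).
Cofactor expansion gives p(t) = t^3 + 3t^2 - 34t + 48.
Try t = -8: p(-8) = 0, so -8 is a root.
Factor out (t + 8): p(t) = (t + 8)·(t^2 - 5t + 6).
The quadratic factors as (t - 2)·(t - 3).
Eigenvalues: -8, 2, 3.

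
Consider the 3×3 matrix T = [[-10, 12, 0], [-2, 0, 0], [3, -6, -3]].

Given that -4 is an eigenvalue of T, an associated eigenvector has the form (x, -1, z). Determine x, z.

We need (T + 4I)v = 0.
T + 4I = [[-6, 12, 0], [-2, 4, 0], [3, -6, 1]].
Row 1: (-6)·x + (12)·-1 + (0)·z = 0
Row 2: (-2)·x + (4)·-1 + (0)·z = 0
Row 3: (3)·x + (-6)·-1 + (1)·z = 0
Solving gives x = -2, z = 0.
Check: T·(-2, -1, 0) = (8, 4, 0) = -4·(-2, -1, 0).

-2, 0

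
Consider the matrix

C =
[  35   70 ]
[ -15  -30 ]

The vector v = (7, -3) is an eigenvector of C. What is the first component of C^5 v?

21875

First find the eigenvalue: Cv = (35, -15) = 5·(7, -3), so λ = 5.
Then C^5 v = λ^5·v = 5^5·(7, -3) = 3125·(7, -3) = (21875, -9375).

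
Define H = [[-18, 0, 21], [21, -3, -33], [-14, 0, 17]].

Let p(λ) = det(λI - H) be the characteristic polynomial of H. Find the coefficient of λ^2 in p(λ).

4

The coefficient of λ^2 of det(λI - H) is −trace(H).
trace(H) = (-18) + (-3) + (17) = -4, so the coefficient is 4.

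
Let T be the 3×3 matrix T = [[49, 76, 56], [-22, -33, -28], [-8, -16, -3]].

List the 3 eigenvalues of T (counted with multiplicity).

-3, 5, 11

Compute the characteristic polynomial p(λ) = det(λI - T).
Cofactor expansion gives p(λ) = λ^3 - 13λ^2 + 7λ + 165.
Rational-root test: λ = -3 gives p(-3) = 0.
Factor out (λ + 3): p(λ) = (λ + 3)·(λ^2 - 16λ + 55).
The quadratic factors as (λ - 5)·(λ - 11).
Eigenvalues: -3, 5, 11.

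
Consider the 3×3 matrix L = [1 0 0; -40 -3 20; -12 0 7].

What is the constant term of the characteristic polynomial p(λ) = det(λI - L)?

21

p(0) = det(0·I − L) = det(−L) = (−1)^3·det(L).
det(L) = -21, so p(0) = 21.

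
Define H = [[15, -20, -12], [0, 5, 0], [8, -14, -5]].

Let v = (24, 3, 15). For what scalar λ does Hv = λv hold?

5

Compute Hv: H·(24, 3, 15) = (120, 15, 75).
Since Hv = λv, compare component 1: 120 = λ·24, so λ = 5.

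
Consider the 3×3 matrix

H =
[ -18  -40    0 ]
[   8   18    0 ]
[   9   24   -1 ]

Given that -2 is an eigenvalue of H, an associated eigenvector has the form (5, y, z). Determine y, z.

We need (H + 2I)v = 0.
H + 2I = [[-16, -40, 0], [8, 20, 0], [9, 24, 1]].
Row 1: (-16)·5 + (-40)·y + (0)·z = 0
Row 2: (8)·5 + (20)·y + (0)·z = 0
Row 3: (9)·5 + (24)·y + (1)·z = 0
Solving gives y = -2, z = 3.
Check: H·(5, -2, 3) = (-10, 4, -6) = -2·(5, -2, 3).

-2, 3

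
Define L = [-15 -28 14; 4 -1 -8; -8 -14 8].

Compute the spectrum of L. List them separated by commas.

The characteristic polynomial is p(λ) = det(λI - L).
Expanding along the first row, p(λ) = λ^3 + 8λ^2 - λ - 8.
Since p(-8) = 0, λ = -8 is a root.
Dividing by (λ + 8) leaves λ^2 - 1.
The quadratic factors as (λ + 1)·(λ - 1).
Eigenvalues: -8, -1, 1.

-8, -1, 1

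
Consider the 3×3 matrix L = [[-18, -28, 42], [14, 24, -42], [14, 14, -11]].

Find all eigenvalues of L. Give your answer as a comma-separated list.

Compute the characteristic polynomial p(lambda) = det(lambda·I - L).
Expanding the 3×3 determinant: p(lambda) = lambda^3 + 5·lambda^2 - 106·lambda - 440.
Since p(10) = 0, lambda = 10 is a root.
Dividing by (lambda - 10) leaves lambda^2 + 15·lambda + 44.
The quadratic factors as (lambda + 11)·(lambda + 4).
Eigenvalues: -11, -4, 10.

-11, -4, 10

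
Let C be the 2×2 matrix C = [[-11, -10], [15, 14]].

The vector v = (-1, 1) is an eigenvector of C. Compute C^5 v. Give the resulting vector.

First find the eigenvalue: Cv = (1, -1) = -1·(-1, 1), so λ = -1.
Then C^5 v = λ^5·v = (-1)^5·(-1, 1) = -1·(-1, 1) = (1, -1).

(1, -1)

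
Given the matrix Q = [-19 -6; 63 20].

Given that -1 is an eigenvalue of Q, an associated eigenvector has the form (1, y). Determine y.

-3

We need (Q + 1I)v = 0.
Q + 1I = [[-18, -6], [63, 21]].
Row 1: (-18)·1 + (-6)·y = 0
Row 2: (63)·1 + (21)·y = 0
Solving gives y = -3.
Check: Q·(1, -3) = (-1, 3) = -1·(1, -3).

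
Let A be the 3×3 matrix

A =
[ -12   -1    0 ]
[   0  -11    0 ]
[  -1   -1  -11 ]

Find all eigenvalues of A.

-12, -11, -11

Set up det(λI - A) = 0.
Cofactor expansion gives p(λ) = λ^3 + 34λ^2 + 385λ + 1452.
Since p(-11) = 0, λ = -11 is a root.
Dividing by (λ + 11) leaves λ^2 + 23λ + 132.
The quadratic factors as (λ + 12)·(λ + 11).
Eigenvalues: -12, -11, -11.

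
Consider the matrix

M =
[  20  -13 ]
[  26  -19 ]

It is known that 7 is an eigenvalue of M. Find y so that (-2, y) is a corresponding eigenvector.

-2

We need (M - 7I)v = 0.
M - 7I = [[13, -13], [26, -26]].
Row 1: (13)·-2 + (-13)·y = 0
Row 2: (26)·-2 + (-26)·y = 0
Solving gives y = -2.
Check: M·(-2, -2) = (-14, -14) = 7·(-2, -2).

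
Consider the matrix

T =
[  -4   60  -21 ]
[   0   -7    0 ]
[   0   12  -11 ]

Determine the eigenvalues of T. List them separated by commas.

The characteristic polynomial is p(λ) = det(λI - T).
Expanding the 3×3 determinant: p(λ) = λ^3 + 22λ^2 + 149λ + 308.
Since p(-11) = 0, λ = -11 is a root.
Dividing by (λ + 11) leaves λ^2 + 11λ + 28.
The quadratic factors as (λ + 7)·(λ + 4).
Eigenvalues: -11, -7, -4.

-11, -7, -4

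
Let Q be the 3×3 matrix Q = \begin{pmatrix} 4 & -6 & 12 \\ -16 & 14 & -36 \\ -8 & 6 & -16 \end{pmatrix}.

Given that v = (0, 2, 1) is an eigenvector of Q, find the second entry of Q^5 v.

First find the eigenvalue: Qv = (0, -8, -4) = -4·(0, 2, 1), so λ = -4.
Then Q^5 v = λ^5·v = (-4)^5·(0, 2, 1) = -1024·(0, 2, 1) = (0, -2048, -1024).

-2048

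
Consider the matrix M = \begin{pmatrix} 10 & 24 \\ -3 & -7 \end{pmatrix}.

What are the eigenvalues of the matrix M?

1, 2

det(M - λI) = (10 - λ)(-7 - λ) - (24)·(-3) = λ^2 - 3λ + 2.
This factors as (λ - 1)·(λ - 2) = 0.
Eigenvalues: 1, 2.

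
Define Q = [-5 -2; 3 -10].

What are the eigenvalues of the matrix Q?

-8, -7

det(Q - tI) = (-5 - t)(-10 - t) - (-2)·(3) = t^2 + 15t + 56.
This factors as (t + 8)·(t + 7) = 0.
Eigenvalues: -8, -7.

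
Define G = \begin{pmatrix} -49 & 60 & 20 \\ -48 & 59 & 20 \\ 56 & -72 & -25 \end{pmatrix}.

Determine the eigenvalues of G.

The characteristic polynomial is p(λ) = det(λI - G).
Cofactor expansion gives p(λ) = λ^3 + 15λ^2 + 59λ + 45.
Rational-root test: λ = -1 gives p(-1) = 0.
Dividing by (λ + 1) leaves λ^2 + 14λ + 45.
The quadratic factors as (λ + 9)·(λ + 5).
Eigenvalues: -9, -5, -1.

-9, -5, -1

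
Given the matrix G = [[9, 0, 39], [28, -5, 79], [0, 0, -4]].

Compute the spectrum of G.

-5, -4, 9

Compute the characteristic polynomial p(λ) = det(λI - G).
Expanding along the first row, p(λ) = λ^3 - 61λ - 180.
Try λ = -4: p(-4) = 0, so -4 is a root.
Dividing by (λ + 4) leaves λ^2 - 4λ - 45.
The quadratic factors as (λ + 5)·(λ - 9).
Eigenvalues: -5, -4, 9.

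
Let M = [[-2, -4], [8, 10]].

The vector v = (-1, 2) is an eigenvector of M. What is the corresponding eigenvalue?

Compute Mv: M·(-1, 2) = (-6, 12).
Since Mv = λv, compare component 1: -6 = λ·-1, so λ = 6.

6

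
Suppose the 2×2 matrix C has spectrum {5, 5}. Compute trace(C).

10

trace(C) is the sum of the eigenvalues: (5) + (5) = 10.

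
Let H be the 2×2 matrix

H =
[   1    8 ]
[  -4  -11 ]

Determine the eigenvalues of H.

det(H - tI) = (1 - t)(-11 - t) - (8)·(-4) = t^2 + 10t + 21.
This factors as (t + 7)·(t + 3) = 0.
Eigenvalues: -7, -3.

-7, -3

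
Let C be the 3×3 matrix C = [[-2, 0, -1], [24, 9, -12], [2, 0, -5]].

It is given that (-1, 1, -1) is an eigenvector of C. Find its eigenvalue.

-3

Compute Cv: C·(-1, 1, -1) = (3, -3, 3).
Since Cv = λv, compare component 1: 3 = λ·-1, so λ = -3.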